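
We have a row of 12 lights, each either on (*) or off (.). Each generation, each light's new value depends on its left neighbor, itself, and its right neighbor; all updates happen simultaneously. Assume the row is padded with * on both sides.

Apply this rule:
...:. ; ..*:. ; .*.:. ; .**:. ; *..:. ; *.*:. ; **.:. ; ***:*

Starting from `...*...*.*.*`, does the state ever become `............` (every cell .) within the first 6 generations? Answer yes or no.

yes

generation 1: ............
all cells are . at generation 1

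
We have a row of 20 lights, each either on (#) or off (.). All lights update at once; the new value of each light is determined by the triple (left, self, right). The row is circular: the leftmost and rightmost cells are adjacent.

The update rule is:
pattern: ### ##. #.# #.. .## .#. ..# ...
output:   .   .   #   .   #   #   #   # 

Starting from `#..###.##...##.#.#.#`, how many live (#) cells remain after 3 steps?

step 1: ..##..##..###.######
step 2: .##..##..##..##.....
step 3: ##..##..##..##..####
count of #: 12

12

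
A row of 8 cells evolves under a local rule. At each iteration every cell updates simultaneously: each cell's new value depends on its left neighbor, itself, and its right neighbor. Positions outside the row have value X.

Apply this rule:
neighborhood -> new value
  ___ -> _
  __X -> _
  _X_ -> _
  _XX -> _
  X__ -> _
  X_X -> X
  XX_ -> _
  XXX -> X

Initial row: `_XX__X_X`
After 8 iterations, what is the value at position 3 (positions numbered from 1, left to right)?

_

X_____X_
_______X
________
________  (fixed point — unchanged through iteration 8)
position 3 holds _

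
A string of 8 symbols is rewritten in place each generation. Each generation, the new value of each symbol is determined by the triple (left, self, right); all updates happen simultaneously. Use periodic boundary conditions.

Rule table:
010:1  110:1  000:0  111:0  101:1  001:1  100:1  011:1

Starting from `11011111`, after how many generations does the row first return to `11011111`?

01110000
11011000
11111101
00000111
10001101
11011111

6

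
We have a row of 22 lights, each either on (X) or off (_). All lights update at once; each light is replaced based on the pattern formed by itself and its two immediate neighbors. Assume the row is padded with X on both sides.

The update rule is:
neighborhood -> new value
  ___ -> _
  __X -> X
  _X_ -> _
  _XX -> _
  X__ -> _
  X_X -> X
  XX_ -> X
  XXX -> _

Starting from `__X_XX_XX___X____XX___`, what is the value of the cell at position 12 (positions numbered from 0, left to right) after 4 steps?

_X_X_XX_X__X____X_X__X
X_X_X_XX__X____X_X__X_
XX_X_X_X_X____X_X__X_X
_XX_X_X_X____X_X__X_X_
position 12 holds _

_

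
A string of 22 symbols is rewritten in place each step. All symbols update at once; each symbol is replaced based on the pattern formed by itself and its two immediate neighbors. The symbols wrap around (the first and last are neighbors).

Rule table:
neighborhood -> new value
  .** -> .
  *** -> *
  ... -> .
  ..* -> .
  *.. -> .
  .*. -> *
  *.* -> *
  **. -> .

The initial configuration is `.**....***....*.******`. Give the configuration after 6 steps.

........*...........*.

step 1: *.......*.....**.****.
step 2: *.......*.......*.**.*
step 3: ........*.......**..*.
step 4: ........*...........*.
step 5: ........*...........*.  (fixed point — unchanged through step 6)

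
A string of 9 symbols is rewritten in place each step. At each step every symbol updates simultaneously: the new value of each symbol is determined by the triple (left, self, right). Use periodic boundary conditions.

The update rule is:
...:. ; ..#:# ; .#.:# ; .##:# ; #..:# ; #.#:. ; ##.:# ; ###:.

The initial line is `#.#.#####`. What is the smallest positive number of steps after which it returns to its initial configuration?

3

step 1: #.#.#....
step 2: #.#.##..#
step 3: #.#.#####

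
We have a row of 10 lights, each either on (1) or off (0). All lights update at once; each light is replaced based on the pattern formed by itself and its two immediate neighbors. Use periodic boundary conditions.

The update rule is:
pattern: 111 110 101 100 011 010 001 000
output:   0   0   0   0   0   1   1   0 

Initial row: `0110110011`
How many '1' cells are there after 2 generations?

2

generation 1: 0000000100
generation 2: 0000001100
count of 1: 2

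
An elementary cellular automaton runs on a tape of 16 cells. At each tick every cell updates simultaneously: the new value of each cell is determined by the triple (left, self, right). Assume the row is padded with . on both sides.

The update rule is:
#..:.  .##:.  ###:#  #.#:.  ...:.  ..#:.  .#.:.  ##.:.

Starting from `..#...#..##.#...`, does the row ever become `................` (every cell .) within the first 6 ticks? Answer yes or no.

................
all cells are . at tick 1

yes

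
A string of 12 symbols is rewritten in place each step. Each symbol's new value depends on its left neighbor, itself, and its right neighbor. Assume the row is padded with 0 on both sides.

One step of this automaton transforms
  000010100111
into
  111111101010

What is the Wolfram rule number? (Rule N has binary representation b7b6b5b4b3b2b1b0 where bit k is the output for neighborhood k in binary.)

position 10: 111 → 1  (bit 7 = 1)
position 11: 110 → 0  (bit 6 = 0)
position 5: 101 → 1  (bit 5 = 1)
position 7: 100 → 0  (bit 4 = 0)
position 9: 011 → 0  (bit 3 = 0)
position 4: 010 → 1  (bit 2 = 1)
position 3: 001 → 1  (bit 1 = 1)
position 0: 000 → 1  (bit 0 = 1)
bits b7..b0 = 10100111 = 167

167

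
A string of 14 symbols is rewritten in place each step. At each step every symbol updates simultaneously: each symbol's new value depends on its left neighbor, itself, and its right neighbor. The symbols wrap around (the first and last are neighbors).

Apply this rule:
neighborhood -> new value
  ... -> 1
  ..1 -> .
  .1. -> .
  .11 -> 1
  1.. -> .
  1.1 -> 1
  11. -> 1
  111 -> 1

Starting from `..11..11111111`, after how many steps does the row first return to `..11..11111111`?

1

step 1: ..11..11111111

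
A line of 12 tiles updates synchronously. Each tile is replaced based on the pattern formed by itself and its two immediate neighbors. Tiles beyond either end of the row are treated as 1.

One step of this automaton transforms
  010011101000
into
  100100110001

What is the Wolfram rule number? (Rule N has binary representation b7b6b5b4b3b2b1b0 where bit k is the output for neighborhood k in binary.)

position 5: 111 → 0  (bit 7 = 0)
position 6: 110 → 1  (bit 6 = 1)
position 0: 101 → 1  (bit 5 = 1)
position 2: 100 → 0  (bit 4 = 0)
position 4: 011 → 0  (bit 3 = 0)
position 1: 010 → 0  (bit 2 = 0)
position 3: 001 → 1  (bit 1 = 1)
position 10: 000 → 0  (bit 0 = 0)
bits b7..b0 = 01100010 = 98

98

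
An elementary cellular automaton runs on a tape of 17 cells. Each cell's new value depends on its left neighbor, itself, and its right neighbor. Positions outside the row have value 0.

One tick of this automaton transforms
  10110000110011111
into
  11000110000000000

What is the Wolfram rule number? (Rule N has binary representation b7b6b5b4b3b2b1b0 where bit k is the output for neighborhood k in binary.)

37

position 13: 111 → 0  (bit 7 = 0)
position 3: 110 → 0  (bit 6 = 0)
position 1: 101 → 1  (bit 5 = 1)
position 4: 100 → 0  (bit 4 = 0)
position 2: 011 → 0  (bit 3 = 0)
position 0: 010 → 1  (bit 2 = 1)
position 7: 001 → 0  (bit 1 = 0)
position 5: 000 → 1  (bit 0 = 1)
bits b7..b0 = 00100101 = 37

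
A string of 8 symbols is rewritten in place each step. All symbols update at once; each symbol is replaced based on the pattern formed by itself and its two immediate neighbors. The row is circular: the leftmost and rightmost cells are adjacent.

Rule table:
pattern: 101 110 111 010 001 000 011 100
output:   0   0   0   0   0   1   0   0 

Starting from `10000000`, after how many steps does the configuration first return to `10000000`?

2

00111110
10000000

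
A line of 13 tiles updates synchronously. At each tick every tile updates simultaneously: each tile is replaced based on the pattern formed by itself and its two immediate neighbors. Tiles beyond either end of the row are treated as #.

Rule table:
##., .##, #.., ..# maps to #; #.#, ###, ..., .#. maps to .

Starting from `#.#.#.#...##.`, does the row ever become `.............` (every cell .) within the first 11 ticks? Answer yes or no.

no

#......#.###.
##....#..#.#.
.##..#.##....
.####..###..#
.#..####.####
..###..#.#...
###.###...#.#
..#.#.##.#..#
##....##..###
.##..######..
.#####....###
tick 11 is .#####....###, still not uniform .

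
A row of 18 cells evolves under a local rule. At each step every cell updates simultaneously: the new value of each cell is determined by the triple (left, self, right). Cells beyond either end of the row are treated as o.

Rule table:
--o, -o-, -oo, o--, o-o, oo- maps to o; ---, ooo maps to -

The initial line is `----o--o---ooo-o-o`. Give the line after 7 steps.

step 1: o--oooooo-oo-ooooo
step 2: oooo----oooooo----
step 3: ---oo--oo----oo--o
step 4: o-oooooooo--oooooo
step 5: ooo------oooo-----
step 6: --oo----oo--oo---o
step 7: ooooo--oooooooo-oo

ooooo--oooooooo-oo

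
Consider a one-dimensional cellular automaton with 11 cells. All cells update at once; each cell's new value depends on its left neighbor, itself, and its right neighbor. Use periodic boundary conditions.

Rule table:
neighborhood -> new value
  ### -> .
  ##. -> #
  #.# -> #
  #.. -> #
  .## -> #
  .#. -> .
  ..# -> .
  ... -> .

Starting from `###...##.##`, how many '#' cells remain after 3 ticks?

..##..####.
..###.#..##
#.#.##.#.##
count of #: 7

7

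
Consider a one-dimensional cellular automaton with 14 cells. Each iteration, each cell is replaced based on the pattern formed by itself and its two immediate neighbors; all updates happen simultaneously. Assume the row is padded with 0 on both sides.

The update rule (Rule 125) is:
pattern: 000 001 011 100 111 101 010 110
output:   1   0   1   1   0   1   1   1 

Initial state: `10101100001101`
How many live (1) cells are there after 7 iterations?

iteration 1: 11111111101111
iteration 2: 10000000111001
iteration 3: 11111110101101
iteration 4: 10000011111111
iteration 5: 11111010000001
iteration 6: 10001111111101
iteration 7: 11101000000111
count of 1: 7

7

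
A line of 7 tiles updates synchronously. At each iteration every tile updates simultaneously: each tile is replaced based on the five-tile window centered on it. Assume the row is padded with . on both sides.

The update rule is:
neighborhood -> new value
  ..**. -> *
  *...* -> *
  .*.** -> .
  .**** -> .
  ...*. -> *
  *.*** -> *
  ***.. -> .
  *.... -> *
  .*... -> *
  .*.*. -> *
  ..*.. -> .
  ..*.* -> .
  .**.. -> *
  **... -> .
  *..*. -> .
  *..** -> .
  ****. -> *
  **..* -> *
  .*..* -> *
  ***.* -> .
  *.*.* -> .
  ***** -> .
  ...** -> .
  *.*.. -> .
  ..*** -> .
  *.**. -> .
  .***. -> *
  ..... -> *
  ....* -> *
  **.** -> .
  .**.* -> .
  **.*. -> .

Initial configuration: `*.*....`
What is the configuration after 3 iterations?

.*..*.*

.*.****
*..*.*.
.*..*.*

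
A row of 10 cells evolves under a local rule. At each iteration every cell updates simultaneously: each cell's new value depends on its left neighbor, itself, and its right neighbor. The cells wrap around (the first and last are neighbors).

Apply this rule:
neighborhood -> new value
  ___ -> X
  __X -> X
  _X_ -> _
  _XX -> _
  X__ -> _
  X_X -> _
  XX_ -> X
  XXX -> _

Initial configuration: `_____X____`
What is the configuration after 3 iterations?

XXXX____XX

XXXXX__XXX
____X_X___
XXXX____XX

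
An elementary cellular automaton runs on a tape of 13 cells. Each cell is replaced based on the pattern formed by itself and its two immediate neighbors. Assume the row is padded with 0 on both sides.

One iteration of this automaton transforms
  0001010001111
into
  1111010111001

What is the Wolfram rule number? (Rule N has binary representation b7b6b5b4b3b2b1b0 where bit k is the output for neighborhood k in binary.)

79

position 10: 111 → 0  (bit 7 = 0)
position 12: 110 → 1  (bit 6 = 1)
position 4: 101 → 0  (bit 5 = 0)
position 6: 100 → 0  (bit 4 = 0)
position 9: 011 → 1  (bit 3 = 1)
position 3: 010 → 1  (bit 2 = 1)
position 2: 001 → 1  (bit 1 = 1)
position 0: 000 → 1  (bit 0 = 1)
bits b7..b0 = 01001111 = 79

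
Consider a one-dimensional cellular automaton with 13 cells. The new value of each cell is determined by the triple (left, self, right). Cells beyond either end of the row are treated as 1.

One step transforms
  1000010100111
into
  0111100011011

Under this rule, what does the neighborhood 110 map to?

At position 0 the neighborhood is 110; the next row has 0 there.

0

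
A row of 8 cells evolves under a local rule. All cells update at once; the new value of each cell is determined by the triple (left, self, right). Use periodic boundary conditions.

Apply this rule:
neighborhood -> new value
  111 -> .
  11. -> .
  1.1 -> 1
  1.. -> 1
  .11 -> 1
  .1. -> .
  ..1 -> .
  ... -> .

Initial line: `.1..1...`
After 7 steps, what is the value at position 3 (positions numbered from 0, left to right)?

1

..1..1..
...1..1.
....1..1
1....1..
.1....1.
..1....1
1..1....
position 3 holds 1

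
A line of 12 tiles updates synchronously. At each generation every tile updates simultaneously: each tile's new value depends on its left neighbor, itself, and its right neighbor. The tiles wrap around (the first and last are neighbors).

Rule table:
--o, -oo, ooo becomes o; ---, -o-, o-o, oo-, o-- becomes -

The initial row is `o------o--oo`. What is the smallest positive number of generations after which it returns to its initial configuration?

------o--ooo
-----o--ooo-
----o--ooo--
---o--ooo---
--o--ooo----
-o--ooo-----
o--ooo------
--ooo------o
-ooo------o-
ooo------o--
oo------o--o
o------o--oo

12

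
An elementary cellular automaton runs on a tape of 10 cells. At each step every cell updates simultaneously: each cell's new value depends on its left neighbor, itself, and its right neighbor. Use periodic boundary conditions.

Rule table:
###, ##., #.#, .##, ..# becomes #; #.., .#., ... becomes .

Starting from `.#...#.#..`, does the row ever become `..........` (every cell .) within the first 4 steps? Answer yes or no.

step 1: #...#.#...
step 2: ...#.#...#
step 3: ..#.#...#.
step 4: .#.#...#..
step 4 is .#.#...#.., still not uniform .

no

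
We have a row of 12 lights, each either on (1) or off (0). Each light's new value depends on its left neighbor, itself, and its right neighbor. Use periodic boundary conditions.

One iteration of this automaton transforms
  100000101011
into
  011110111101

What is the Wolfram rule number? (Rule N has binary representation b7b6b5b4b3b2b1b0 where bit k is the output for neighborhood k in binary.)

position 11: 111 → 1  (bit 7 = 1)
position 0: 110 → 0  (bit 6 = 0)
position 7: 101 → 1  (bit 5 = 1)
position 1: 100 → 1  (bit 4 = 1)
position 10: 011 → 0  (bit 3 = 0)
position 6: 010 → 1  (bit 2 = 1)
position 5: 001 → 0  (bit 1 = 0)
position 2: 000 → 1  (bit 0 = 1)
bits b7..b0 = 10110101 = 181

181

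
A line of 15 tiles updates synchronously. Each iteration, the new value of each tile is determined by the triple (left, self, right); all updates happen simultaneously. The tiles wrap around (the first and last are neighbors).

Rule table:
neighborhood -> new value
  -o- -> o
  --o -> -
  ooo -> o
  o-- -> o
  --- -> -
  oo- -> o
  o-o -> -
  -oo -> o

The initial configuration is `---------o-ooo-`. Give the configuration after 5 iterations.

oooo-----o-oooo

iteration 1: ---------o-oooo
iteration 2: o--------o-oooo
iteration 3: oo-------o-oooo
iteration 4: ooo------o-oooo
iteration 5: oooo-----o-oooo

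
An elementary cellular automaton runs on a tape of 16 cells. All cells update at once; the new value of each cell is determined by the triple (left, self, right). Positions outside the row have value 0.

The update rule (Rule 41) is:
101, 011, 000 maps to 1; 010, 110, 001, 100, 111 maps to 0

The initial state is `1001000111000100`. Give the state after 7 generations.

0000100000010001

generation 1: 0000010100010001
generation 2: 1111001001000100
generation 3: 1000000000010001
generation 4: 0011111111000100
generation 5: 1010000000010001
generation 6: 0100111111000100
generation 7: 0000100000010001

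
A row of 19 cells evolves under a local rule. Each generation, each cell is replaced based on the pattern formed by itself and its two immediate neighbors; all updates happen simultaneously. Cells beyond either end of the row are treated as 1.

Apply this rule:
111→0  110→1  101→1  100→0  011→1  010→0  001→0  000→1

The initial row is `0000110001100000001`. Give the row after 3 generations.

0000001110001010100

generation 1: 0110110101101111101
generation 2: 1111111011111000111
generation 3: 0000001110001010100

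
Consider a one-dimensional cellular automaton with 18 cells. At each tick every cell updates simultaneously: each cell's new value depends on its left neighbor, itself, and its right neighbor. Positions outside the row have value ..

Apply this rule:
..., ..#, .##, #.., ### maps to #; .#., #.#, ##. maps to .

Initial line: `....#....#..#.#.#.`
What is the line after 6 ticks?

####..#.#####..##.

####.####.##.....#
###..###..#.#####.
##.####.##..####.#
#..###..#.#####...
.####.##..####.###
####..#.#####..##.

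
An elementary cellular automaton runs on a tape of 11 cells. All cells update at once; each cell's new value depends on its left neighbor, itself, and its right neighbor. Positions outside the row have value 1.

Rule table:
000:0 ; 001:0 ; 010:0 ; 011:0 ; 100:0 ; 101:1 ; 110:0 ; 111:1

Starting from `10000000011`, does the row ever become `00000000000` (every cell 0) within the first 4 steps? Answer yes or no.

yes

00000000001
00000000000
all cells are 0 at step 2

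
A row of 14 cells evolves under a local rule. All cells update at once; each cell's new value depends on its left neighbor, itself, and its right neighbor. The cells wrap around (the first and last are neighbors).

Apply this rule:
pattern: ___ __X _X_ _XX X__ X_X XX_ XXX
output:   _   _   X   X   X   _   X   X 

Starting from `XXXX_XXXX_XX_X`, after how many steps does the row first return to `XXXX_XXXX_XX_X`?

1

XXXX_XXXX_XX_X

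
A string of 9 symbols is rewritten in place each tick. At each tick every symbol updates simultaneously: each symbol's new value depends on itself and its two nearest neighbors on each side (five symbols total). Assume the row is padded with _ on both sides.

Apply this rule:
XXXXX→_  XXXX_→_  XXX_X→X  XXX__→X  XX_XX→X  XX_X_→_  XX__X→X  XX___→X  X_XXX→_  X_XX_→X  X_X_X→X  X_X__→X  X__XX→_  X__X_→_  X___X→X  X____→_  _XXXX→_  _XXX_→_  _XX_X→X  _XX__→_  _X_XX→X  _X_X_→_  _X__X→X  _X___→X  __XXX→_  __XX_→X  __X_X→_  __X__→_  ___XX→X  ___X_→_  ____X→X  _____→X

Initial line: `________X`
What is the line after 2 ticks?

XXXXXXX__
______XX_

______XX_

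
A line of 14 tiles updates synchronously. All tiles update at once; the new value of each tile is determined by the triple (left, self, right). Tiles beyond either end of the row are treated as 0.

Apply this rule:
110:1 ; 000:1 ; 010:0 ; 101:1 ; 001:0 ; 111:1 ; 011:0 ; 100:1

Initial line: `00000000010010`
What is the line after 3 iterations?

iteration 1: 11111111001001
iteration 2: 01111111100100
iteration 3: 00111111110011

00111111110011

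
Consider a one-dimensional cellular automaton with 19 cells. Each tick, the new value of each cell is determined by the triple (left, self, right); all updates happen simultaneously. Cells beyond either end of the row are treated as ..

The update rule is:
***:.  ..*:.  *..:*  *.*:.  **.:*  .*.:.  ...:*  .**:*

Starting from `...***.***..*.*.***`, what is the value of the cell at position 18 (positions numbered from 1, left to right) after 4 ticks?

.

**.*.*.*.**.....*.*
**.......******....
********.*....*****
*......*..***.*...*
position 18 holds .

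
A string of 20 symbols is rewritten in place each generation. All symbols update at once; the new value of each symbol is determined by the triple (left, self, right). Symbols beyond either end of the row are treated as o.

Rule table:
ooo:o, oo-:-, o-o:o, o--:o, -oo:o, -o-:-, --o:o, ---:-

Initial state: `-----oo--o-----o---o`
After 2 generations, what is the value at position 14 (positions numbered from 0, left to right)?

o---oo-oo-o---o-o-oo
-o-oo-oo-o-o-o-o-ooo
position 14 holds -

-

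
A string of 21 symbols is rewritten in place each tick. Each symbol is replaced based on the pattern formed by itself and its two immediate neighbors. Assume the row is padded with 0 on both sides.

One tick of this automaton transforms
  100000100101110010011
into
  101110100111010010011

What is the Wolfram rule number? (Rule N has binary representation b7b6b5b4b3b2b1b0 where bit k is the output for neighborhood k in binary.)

109

position 12: 111 → 0  (bit 7 = 0)
position 13: 110 → 1  (bit 6 = 1)
position 10: 101 → 1  (bit 5 = 1)
position 1: 100 → 0  (bit 4 = 0)
position 11: 011 → 1  (bit 3 = 1)
position 0: 010 → 1  (bit 2 = 1)
position 5: 001 → 0  (bit 1 = 0)
position 2: 000 → 1  (bit 0 = 1)
bits b7..b0 = 01101101 = 109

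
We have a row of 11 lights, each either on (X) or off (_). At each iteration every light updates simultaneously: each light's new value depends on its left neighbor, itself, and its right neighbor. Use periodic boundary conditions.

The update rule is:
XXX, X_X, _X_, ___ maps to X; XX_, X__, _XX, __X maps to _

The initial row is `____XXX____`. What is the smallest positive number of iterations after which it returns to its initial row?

XXX__X__XXX
XX___X___XX
X__X_X_X__X
___XXXXX___
XX__XXX__XX
X____X____X
__XX_X_XX__
X___XXX___X
__X__X__X__
X_X__X__X_X
_XX__X__XX_
_____X_____
XXXX_X_XXXX
XXX_XXX_XXX
XX_X_X_X_XX
X_XXXXXXX_X
_X_XXXXX_X_
_XX_XXX_XX_
___X_X_X___
XX_XXXXX_XX
X_X_XXX_X_X
_XXX_X_XXX_
__X_XXX_X__
X_XX_X_XX_X
_X__XXX__X_
_X___X___X_
_X_X_X_X_X_
_XXXXXXXXX_
__XXXXXXX__
X__XXXXX__X
____XXX____

31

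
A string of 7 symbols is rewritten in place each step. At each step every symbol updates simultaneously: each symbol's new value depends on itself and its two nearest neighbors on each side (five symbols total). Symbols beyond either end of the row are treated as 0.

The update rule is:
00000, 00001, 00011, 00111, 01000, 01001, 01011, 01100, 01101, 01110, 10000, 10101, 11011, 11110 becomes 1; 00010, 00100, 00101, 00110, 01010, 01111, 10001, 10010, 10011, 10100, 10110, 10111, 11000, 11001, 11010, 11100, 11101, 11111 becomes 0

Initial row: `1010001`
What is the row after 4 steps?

0010010

step 1: 0001000
step 2: 1100111
step 3: 0100110
step 4: 0010010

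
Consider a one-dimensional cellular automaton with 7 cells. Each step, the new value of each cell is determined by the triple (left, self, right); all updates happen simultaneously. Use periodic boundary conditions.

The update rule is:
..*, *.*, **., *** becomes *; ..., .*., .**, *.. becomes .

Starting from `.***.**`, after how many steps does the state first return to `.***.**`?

*.***.*
**.***.
.**.***
*.**.**
**.**.*
***.**.
.***.**

7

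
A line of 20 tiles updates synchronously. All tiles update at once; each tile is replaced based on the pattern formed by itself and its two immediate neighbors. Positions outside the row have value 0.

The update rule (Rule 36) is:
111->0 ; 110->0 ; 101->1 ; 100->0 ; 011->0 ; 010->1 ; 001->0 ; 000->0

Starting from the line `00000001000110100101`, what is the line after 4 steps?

00000001000000000000

00000001000001100111
00000001000000000000
00000001000000000000  (fixed point — unchanged through step 4)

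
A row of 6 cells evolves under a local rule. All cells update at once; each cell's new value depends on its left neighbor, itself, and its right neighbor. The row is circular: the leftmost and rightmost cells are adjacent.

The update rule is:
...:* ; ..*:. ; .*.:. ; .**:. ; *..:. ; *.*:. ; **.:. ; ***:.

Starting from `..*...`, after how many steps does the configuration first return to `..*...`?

2

*...**
..*...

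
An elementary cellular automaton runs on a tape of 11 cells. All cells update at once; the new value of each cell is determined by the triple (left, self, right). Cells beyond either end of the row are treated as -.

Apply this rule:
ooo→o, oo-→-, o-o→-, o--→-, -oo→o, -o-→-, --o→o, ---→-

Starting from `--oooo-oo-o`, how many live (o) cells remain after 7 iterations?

1

iteration 1: -oooo--o---
iteration 2: oooo--o----
iteration 3: ooo--o-----
iteration 4: oo--o------
iteration 5: o--o-------
iteration 6: --o--------
iteration 7: -o---------
count of o: 1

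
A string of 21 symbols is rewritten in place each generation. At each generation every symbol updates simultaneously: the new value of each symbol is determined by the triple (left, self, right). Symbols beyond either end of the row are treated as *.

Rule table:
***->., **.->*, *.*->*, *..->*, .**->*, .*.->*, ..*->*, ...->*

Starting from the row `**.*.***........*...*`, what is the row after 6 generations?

.*****.**************
**...***.............
.*****.**************  (repeats generation 1; period 2)
generation 6: **...***.............

**...***.............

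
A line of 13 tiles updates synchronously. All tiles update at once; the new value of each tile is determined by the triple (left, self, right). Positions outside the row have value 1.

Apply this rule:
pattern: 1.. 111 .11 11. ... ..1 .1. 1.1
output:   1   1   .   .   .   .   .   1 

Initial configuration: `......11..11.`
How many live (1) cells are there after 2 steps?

2

1.......1...1
.1.......1...
count of 1: 2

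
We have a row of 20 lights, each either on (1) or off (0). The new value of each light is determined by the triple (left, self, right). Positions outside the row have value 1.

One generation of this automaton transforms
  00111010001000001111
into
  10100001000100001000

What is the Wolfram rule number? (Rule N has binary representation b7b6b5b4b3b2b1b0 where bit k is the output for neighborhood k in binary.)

position 3: 111 → 0  (bit 7 = 0)
position 4: 110 → 0  (bit 6 = 0)
position 5: 101 → 0  (bit 5 = 0)
position 0: 100 → 1  (bit 4 = 1)
position 2: 011 → 1  (bit 3 = 1)
position 6: 010 → 0  (bit 2 = 0)
position 1: 001 → 0  (bit 1 = 0)
position 8: 000 → 0  (bit 0 = 0)
bits b7..b0 = 00011000 = 24

24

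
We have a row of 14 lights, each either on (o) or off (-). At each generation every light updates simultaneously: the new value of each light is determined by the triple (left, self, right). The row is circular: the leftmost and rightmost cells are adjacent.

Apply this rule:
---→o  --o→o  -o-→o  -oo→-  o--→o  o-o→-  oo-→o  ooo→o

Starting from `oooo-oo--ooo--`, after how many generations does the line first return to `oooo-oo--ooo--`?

-ooo--ooo-oooo
--oooo-oo--ooo
oo-ooo--ooo-oo
oo--oooo-oo--o
oooo-ooo--ooo-
-ooo--oooo-oo-
o-oooo-ooo--oo
o--ooo--oooo-o
ooo-oooo-ooo--
-oo--ooo--oooo
--ooo-oooo-ooo
oo-oo--ooo--oo
oo--ooo-oooo-o
oooo-oo--ooo--

14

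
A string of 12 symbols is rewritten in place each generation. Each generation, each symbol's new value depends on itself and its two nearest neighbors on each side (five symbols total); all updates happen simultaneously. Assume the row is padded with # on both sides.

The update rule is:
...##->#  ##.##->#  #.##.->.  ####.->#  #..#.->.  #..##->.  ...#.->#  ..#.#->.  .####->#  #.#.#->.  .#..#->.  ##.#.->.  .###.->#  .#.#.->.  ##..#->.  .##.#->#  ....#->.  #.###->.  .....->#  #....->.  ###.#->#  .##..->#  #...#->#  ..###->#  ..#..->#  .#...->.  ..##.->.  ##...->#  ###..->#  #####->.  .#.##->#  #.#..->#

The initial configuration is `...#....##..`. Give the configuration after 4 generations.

generation 1: ####...#.#..
generation 2: ..#####..#..
generation 3: ..##.##..#..
generation 4: ...##.#..#..

...##.#..#..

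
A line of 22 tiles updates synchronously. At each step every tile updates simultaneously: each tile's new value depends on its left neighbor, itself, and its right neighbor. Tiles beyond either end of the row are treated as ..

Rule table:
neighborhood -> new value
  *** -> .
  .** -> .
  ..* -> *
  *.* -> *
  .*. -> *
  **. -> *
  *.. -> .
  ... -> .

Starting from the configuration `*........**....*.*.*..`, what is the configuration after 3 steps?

*.....*...*.**....**..

step 1: *.......*.*...******..
step 2: *......****..*.....*..
step 3: *.....*...*.**....**..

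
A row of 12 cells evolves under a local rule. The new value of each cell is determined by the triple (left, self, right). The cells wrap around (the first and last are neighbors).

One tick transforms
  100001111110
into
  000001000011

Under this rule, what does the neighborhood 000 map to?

0

At position 2 the neighborhood is 000; the next row has 0 there.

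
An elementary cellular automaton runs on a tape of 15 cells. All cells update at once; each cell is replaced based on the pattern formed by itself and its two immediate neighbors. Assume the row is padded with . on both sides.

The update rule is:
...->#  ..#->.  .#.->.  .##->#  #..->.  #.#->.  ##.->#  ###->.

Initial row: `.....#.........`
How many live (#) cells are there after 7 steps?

6

####...########
#..#.#.#......#
.........####..
########.#..#.#
#......#.......
..####...######
#.#..#.#.#....#
count of #: 6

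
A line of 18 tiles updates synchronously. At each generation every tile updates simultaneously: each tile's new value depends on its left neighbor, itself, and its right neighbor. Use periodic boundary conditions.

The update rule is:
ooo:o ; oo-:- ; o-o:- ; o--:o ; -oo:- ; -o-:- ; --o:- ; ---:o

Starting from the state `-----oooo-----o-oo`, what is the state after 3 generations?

-----oooo-----oo-o

oooo--oo-oooo-----
-oo-o-----oo-oooo-
-----oooo-----oo-o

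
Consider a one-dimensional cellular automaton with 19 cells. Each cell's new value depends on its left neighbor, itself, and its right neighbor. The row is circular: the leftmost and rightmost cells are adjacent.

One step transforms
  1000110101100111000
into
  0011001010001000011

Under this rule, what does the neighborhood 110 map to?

0

At position 5 the neighborhood is 110; the next row has 0 there.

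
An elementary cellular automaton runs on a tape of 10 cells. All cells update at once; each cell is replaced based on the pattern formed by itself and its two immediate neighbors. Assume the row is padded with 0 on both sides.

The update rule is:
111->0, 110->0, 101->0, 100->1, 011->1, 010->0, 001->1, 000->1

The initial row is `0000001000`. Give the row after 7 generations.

1101111111

1111110111
1000000100
0111111011
1100000010
1011111101
0010000000
1101111111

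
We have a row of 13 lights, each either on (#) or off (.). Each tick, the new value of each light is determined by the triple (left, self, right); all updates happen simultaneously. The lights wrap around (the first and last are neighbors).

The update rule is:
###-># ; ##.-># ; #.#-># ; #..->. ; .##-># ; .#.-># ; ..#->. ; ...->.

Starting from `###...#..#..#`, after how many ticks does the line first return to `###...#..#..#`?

tick 1: ###...#..#..#

1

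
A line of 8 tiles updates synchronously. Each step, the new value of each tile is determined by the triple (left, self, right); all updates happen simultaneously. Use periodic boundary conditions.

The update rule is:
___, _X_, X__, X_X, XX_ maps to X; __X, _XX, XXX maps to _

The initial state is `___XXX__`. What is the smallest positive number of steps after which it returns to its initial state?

step 1: XX___XXX
step 2: _XXX____
step 3: ___XXXXX
step 4: XX_____X
step 5: _XXXXX__
step 6: _____XXX
step 7: XXXX___X
step 8: ___XXX__

8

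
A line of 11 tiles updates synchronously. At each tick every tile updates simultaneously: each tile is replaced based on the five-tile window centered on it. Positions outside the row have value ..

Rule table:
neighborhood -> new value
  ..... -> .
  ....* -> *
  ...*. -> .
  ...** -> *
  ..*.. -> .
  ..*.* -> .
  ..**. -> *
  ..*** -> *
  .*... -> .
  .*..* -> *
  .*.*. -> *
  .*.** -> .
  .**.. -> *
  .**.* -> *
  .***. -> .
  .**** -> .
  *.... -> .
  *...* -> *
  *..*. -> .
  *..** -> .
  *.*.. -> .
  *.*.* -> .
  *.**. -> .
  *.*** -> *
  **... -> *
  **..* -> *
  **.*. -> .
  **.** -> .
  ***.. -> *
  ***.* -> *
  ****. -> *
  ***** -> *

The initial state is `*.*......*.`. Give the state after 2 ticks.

tick 1: .*.....*...
tick 2: .....*.....

.....*.....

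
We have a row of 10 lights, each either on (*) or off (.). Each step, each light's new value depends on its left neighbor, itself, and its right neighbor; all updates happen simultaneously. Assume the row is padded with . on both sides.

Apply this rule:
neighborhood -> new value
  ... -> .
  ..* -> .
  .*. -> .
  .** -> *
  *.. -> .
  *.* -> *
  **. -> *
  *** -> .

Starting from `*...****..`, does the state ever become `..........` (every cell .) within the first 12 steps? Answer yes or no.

step 1: ....*..*..
step 2: ..........
all cells are . at step 2

yes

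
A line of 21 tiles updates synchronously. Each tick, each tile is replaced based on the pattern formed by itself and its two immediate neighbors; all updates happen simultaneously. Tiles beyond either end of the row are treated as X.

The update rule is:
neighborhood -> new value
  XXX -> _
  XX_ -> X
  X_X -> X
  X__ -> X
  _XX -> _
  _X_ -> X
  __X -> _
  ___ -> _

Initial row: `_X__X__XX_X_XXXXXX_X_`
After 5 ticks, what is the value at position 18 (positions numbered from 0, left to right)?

_

XXX_XX__XXXX_____XXXX
__XX_XX____XX________
X__XX_XX____XX_______
XX__XX_XX____XX______
_XX__XX_XX____XX_____
position 18 holds _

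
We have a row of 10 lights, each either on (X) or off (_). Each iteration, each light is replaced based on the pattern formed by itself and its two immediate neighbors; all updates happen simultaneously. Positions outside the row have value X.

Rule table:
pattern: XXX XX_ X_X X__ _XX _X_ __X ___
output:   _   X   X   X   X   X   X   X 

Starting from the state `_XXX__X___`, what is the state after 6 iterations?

XX_XXXXXXX
_XXX______
XX_XXXXXXX  (repeats iteration 1; period 2)
iteration 6: _XXX______

_XXX______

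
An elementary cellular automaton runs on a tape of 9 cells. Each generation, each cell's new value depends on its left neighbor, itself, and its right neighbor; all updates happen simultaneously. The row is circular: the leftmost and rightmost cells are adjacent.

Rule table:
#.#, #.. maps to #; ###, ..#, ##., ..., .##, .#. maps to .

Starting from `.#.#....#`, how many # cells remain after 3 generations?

#.#.#....
.#.#.#...
..#.#.#..
count of #: 3

3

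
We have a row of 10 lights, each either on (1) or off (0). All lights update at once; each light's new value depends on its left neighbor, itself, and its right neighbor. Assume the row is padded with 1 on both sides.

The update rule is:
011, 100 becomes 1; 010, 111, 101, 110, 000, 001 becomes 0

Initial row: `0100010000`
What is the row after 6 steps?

0010001000
1001000100
0100100010
0010010000
1001001000
0100100100

0100100100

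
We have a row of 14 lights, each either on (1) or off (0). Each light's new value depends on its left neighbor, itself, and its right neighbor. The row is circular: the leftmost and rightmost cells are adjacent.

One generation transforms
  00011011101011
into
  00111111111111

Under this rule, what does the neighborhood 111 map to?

1

At position 7 the neighborhood is 111; the next row has 1 there.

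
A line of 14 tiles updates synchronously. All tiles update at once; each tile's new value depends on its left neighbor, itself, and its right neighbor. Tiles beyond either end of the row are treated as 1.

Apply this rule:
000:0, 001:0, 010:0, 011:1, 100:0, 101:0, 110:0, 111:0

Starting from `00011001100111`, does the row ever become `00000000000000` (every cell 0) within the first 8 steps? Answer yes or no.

step 1: 00010001000100
step 2: 00000000000000
all cells are 0 at step 2

yes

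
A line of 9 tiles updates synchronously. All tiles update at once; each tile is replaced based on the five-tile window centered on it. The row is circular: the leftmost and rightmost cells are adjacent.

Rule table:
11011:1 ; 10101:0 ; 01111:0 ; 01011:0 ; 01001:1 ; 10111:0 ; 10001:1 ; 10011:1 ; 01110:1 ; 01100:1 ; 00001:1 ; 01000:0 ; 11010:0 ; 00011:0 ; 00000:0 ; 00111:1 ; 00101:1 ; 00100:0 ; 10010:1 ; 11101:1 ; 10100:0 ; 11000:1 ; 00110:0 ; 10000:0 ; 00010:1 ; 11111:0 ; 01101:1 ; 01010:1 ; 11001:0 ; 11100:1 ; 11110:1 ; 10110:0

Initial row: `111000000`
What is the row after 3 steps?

101000111

step 1: 111100010
step 2: 001111110
step 3: 101000111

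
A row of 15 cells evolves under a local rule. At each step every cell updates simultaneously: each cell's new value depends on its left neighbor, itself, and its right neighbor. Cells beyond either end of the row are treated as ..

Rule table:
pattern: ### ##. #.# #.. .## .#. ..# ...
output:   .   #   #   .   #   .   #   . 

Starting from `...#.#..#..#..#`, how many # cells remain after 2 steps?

step 1: ..#.#..#..#..#.
step 2: .#.#..#..#..#..
count of #: 5

5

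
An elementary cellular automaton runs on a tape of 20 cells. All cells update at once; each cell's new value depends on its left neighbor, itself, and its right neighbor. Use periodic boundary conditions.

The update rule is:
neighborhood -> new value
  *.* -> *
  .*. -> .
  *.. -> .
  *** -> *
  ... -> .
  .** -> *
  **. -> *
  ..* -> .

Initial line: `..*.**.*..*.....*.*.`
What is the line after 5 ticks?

...****..........*..
...****.............
...****.............  (fixed point — unchanged through tick 5)

...****.............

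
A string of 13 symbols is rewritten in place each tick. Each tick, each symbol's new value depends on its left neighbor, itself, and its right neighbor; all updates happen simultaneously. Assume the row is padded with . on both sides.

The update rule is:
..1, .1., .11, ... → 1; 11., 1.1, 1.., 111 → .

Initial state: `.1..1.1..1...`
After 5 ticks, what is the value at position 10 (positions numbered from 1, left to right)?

.

11.11.1.11.11
1..1..1.1..1.
1.11.11.1.11.
1.1..1..1.1..
1.1.11.11.1.1
position 10 holds .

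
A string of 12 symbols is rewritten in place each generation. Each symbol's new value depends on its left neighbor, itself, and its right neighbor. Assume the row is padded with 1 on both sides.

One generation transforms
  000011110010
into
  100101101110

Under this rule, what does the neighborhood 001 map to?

At position 3 the neighborhood is 001; the next row has 1 there.

1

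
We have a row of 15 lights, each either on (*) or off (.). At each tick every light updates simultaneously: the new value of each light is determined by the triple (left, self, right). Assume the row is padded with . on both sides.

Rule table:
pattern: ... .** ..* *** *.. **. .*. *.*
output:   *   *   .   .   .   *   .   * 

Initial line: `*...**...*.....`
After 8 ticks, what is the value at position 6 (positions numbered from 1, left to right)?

*

tick 1: ..*.**.*...****
tick 2: *..****..*.*..*
tick 3: ...*..*...*....
tick 4: **......*...***
tick 5: **.****...*.*.*
tick 6: ****..*.*..*.*.
tick 7: *..*...*....*..
tick 8: .....*...**...*
position 6 holds *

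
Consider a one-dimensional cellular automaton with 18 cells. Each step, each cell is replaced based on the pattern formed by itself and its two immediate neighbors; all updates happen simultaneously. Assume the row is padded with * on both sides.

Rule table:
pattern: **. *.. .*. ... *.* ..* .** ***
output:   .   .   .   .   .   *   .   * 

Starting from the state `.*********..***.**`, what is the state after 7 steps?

.....*.....*..*..*

..*******..*.*...*
.*.*****..*.....*.
....***..*.....*..
...*.*..*.....*..*
..*....*.....*..*.
.*....*.....*..*..
.....*.....*..*..*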